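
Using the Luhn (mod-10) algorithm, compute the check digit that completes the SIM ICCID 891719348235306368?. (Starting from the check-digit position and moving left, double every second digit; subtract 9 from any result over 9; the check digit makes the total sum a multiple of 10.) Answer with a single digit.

2

Partial digits right→left: 8 6 3 6 0 3 5 3 2 8 4 3 9 1 7 1 9 8
Double every second digit counting from the check-digit position (so the 1st, 3rd, 5th, ... of the partial from the right).
  doubled (with −9 where >9): 7 6 0 1 4 8 9 5 9 → sum 49
  kept as-is: 6 6 3 3 8 3 1 1 8 → sum 39
Total = 49 + 39 = 88.
Check digit = (10 − (88 mod 10)) mod 10 = 2.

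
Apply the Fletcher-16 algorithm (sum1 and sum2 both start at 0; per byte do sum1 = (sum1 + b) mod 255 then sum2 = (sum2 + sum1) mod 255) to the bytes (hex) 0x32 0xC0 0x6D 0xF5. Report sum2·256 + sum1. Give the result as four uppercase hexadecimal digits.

DB56

Running sums (mod 255):
  after byte 0 (0x32): sum1=50, sum2=50
  after byte 1 (0xC0): sum1=242, sum2=37
  after byte 2 (0x6D): sum1=96, sum2=133
  after byte 3 (0xF5): sum1=86, sum2=219
Checksum = sum2·256 + sum1 = 219·256 + 86 = 56150 = 0xDB56.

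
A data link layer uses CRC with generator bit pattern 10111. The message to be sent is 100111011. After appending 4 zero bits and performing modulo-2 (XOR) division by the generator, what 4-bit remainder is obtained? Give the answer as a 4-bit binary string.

Append 4 zeros: 1001110110000. Divide by 10111 (XOR where the leading bit is 1):
  pos 0: 10011 XOR 10111 = 00100
  pos 2: 10010 XOR 10111 = 00101
  pos 4: 10111 XOR 10111 = 00000
Remainder (last 4 bits) = 0000. This is the CRC / FCS.

0000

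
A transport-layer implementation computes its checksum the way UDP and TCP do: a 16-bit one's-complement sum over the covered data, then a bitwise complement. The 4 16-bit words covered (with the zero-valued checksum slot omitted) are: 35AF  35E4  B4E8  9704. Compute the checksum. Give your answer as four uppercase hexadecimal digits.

One's-complement addition (fold any carry out of bit 15 back into bit 0):
  0x35AF + 0x35E4 = 0x06B93
  0x6B93 + 0xB4E8 = 0x1207B → wrap carry → 0x207C
  0x207C + 0x9704 = 0x0B780
One's-complement sum = 0xB780.
Checksum = ~0xB780 & 0xFFFF = 0x487F.

487F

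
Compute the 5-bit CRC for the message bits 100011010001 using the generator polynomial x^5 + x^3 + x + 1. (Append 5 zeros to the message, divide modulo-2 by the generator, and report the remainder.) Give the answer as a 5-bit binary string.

00010

Append 5 zeros: 10001101000100000. Divide by 101011 (XOR where the leading bit is 1):
  pos 0: 100011 XOR 101011 = 001000
  pos 2: 100001 XOR 101011 = 001010
  pos 4: 101000 XOR 101011 = 000011
  pos 8: 110100 XOR 101011 = 011111
  pos 9: 111110 XOR 101011 = 010101
  pos 10: 101010 XOR 101011 = 000001
Remainder (last 5 bits) = 00010. This is the CRC / FCS.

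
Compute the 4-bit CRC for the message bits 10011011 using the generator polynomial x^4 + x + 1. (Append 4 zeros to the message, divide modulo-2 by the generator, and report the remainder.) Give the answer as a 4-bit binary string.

Append 4 zeros: 100110110000. Divide by 10011 (XOR where the leading bit is 1):
  pos 0: 10011 XOR 10011 = 00000
  pos 6: 11000 XOR 10011 = 01011
  pos 7: 10110 XOR 10011 = 00101
Remainder (last 4 bits) = 0101. This is the CRC / FCS.

0101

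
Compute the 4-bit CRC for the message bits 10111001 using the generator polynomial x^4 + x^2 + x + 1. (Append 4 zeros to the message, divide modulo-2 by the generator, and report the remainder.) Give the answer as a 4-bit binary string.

0111

Append 4 zeros: 101110010000. Divide by 10111 (XOR where the leading bit is 1):
  pos 0: 10111 XOR 10111 = 00000
  pos 7: 10000 XOR 10111 = 00111
Remainder (last 4 bits) = 0111. This is the CRC / FCS.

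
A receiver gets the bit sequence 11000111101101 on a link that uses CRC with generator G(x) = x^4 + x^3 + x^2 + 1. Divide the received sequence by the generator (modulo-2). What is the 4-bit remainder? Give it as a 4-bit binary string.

1110

Modulo-2 division of 11000111101101 by 11101:
  pos 0: 11000 XOR 11101 = 00101
  pos 2: 10111 XOR 11101 = 01010
  pos 3: 10101 XOR 11101 = 01000
  pos 4: 10001 XOR 11101 = 01100
  pos 5: 11000 XOR 11101 = 00101
  pos 7: 10111 XOR 11101 = 01010
  pos 8: 10100 XOR 11101 = 01001
  pos 9: 10011 XOR 11101 = 01110
Remainder = 1110 (nonzero — an error is detected).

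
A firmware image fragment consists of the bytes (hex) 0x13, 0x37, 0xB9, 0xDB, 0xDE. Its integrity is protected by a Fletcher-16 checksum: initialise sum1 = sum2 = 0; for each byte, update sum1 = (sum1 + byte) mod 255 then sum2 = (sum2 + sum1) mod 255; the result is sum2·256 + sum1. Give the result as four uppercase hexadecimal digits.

Running sums (mod 255):
  after byte 0 (0x13): sum1=19, sum2=19
  after byte 1 (0x37): sum1=74, sum2=93
  after byte 2 (0xB9): sum1=4, sum2=97
  after byte 3 (0xDB): sum1=223, sum2=65
  after byte 4 (0xDE): sum1=190, sum2=0
Checksum = sum2·256 + sum1 = 0·256 + 190 = 190 = 0x00BE.

00BE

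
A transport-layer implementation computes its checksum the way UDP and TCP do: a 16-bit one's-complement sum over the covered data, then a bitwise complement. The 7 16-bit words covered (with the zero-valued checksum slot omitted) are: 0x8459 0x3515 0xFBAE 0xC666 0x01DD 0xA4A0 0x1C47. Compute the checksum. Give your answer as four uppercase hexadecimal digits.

One's-complement addition (fold any carry out of bit 15 back into bit 0):
  0x8459 + 0x3515 = 0x0B96E
  0xB96E + 0xFBAE = 0x1B51C → wrap carry → 0xB51D
  0xB51D + 0xC666 = 0x17B83 → wrap carry → 0x7B84
  0x7B84 + 0x01DD = 0x07D61
  0x7D61 + 0xA4A0 = 0x12201 → wrap carry → 0x2202
  0x2202 + 0x1C47 = 0x03E49
One's-complement sum = 0x3E49.
Checksum = ~0x3E49 & 0xFFFF = 0xC1B6.

C1B6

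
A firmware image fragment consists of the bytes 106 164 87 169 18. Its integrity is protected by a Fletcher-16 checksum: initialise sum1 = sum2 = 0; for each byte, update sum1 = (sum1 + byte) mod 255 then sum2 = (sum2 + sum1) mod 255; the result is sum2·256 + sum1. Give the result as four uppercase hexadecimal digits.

1222

Running sums (mod 255):
  after byte 0 (106): sum1=106, sum2=106
  after byte 1 (164): sum1=15, sum2=121
  after byte 2 (87): sum1=102, sum2=223
  after byte 3 (169): sum1=16, sum2=239
  after byte 4 (18): sum1=34, sum2=18
Checksum = sum2·256 + sum1 = 18·256 + 34 = 4642 = 0x1222.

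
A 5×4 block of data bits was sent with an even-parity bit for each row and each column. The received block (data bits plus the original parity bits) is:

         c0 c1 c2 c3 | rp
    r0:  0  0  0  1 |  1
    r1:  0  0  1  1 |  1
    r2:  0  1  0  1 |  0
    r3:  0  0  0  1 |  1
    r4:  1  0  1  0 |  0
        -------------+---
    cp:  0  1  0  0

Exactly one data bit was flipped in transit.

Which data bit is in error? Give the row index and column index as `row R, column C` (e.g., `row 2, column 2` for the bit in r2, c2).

row 1, column 0

Recompute each row's even parity and compare to rp:
  r0: data parity 1, sent rp 1 → ok
  r1: data parity 0, sent rp 1 → mismatch
  r2: data parity 0, sent rp 0 → ok
  r3: data parity 1, sent rp 1 → ok
  r4: data parity 0, sent rp 0 → ok
Recompute each column's even parity and compare to cp:
  c0: data parity 1, sent cp 0 → mismatch
  c1: data parity 1, sent cp 1 → ok
  c2: data parity 0, sent cp 0 → ok
  c3: data parity 0, sent cp 0 → ok
Exactly one row (r1) and one column (c0) fail → the flipped bit is at their intersection.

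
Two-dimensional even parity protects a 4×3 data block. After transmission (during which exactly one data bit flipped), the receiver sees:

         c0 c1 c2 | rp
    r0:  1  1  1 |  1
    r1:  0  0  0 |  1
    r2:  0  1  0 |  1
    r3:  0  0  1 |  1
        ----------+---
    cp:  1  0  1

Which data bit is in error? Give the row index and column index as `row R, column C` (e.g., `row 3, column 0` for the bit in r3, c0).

Recompute each row's even parity and compare to rp:
  r0: data parity 1, sent rp 1 → ok
  r1: data parity 0, sent rp 1 → mismatch
  r2: data parity 1, sent rp 1 → ok
  r3: data parity 1, sent rp 1 → ok
Recompute each column's even parity and compare to cp:
  c0: data parity 1, sent cp 1 → ok
  c1: data parity 0, sent cp 0 → ok
  c2: data parity 0, sent cp 1 → mismatch
Exactly one row (r1) and one column (c2) fail → the flipped bit is at their intersection.

row 1, column 2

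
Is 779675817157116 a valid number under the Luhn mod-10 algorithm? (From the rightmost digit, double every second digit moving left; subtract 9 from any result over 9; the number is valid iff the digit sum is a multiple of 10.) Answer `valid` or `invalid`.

valid

From the right, keep odd positions and double even positions (subtract 9 from any doubled value over 9):
  doubled (positions 2,4,...): 2 5 2 2 1 3 5 → sum 20
  kept (positions 1,3,...): 6 1 5 7 8 7 9 7 → sum 50
Total = 70.
70 mod 10 = 0, so the number is valid.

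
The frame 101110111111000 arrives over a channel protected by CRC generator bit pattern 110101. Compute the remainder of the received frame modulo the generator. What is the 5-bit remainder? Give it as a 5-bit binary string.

00000

Modulo-2 division of 101110111111000 by 110101:
  pos 0: 101110 XOR 110101 = 011011
  pos 1: 110111 XOR 110101 = 000010
  pos 5: 101111 XOR 110101 = 011010
  pos 6: 110101 XOR 110101 = 000000
Remainder = 00000 (zero — the frame passes the CRC check).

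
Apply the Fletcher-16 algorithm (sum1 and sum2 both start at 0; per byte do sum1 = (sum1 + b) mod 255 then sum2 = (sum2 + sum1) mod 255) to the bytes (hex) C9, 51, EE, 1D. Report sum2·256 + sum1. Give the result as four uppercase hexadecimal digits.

Running sums (mod 255):
  after byte 0 (C9): sum1=201, sum2=201
  after byte 1 (51): sum1=27, sum2=228
  after byte 2 (EE): sum1=10, sum2=238
  after byte 3 (1D): sum1=39, sum2=22
Checksum = sum2·256 + sum1 = 22·256 + 39 = 5671 = 0x1627.

1627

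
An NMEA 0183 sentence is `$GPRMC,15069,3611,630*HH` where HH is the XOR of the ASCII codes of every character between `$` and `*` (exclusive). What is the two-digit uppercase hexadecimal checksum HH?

6C

XOR the ASCII codes of the payload characters:
  'G' = 0x47 → acc = 0x47
  'P' = 0x50 → acc = 0x17
  'R' = 0x52 → acc = 0x45
  'M' = 0x4D → acc = 0x08
  'C' = 0x43 → acc = 0x4B
  ',' = 0x2C → acc = 0x67
  '1' = 0x31 → acc = 0x56
  '5' = 0x35 → acc = 0x63
  '0' = 0x30 → acc = 0x53
  '6' = 0x36 → acc = 0x65
  '9' = 0x39 → acc = 0x5C
  ',' = 0x2C → acc = 0x70
  '3' = 0x33 → acc = 0x43
  '6' = 0x36 → acc = 0x75
  '1' = 0x31 → acc = 0x44
  '1' = 0x31 → acc = 0x75
  ',' = 0x2C → acc = 0x59
  '6' = 0x36 → acc = 0x6F
  '3' = 0x33 → acc = 0x5C
  '0' = 0x30 → acc = 0x6C
Checksum = 0x6C.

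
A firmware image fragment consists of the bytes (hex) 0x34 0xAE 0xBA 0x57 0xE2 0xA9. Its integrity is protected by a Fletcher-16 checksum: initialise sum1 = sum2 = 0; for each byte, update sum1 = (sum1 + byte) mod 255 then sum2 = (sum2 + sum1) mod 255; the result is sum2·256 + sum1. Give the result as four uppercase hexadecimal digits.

Running sums (mod 255):
  after byte 0 (0x34): sum1=52, sum2=52
  after byte 1 (0xAE): sum1=226, sum2=23
  after byte 2 (0xBA): sum1=157, sum2=180
  after byte 3 (0x57): sum1=244, sum2=169
  after byte 4 (0xE2): sum1=215, sum2=129
  after byte 5 (0xA9): sum1=129, sum2=3
Checksum = sum2·256 + sum1 = 3·256 + 129 = 897 = 0x0381.

0381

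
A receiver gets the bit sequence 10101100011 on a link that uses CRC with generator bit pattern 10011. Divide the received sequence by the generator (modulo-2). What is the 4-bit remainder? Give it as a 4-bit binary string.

1011

Modulo-2 division of 10101100011 by 10011:
  pos 0: 10101 XOR 10011 = 00110
  pos 2: 11010 XOR 10011 = 01001
  pos 3: 10010 XOR 10011 = 00001
Remainder = 1011 (nonzero — an error is detected).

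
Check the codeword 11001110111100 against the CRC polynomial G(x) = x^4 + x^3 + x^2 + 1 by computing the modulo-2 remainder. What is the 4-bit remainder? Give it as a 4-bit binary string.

1000

Modulo-2 division of 11001110111100 by 11101:
  pos 0: 11001 XOR 11101 = 00100
  pos 2: 10011 XOR 11101 = 01110
  pos 3: 11100 XOR 11101 = 00001
  pos 7: 11111 XOR 11101 = 00010
Remainder = 1000 (nonzero — an error is detected).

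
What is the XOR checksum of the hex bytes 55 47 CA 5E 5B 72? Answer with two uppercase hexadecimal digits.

AF

XOR the bytes together:
  start with 0x55
  0x55 ⊕ 0x47 = 0x12
  0x12 ⊕ 0xCA = 0xD8
  0xD8 ⊕ 0x5E = 0x86
  0x86 ⊕ 0x5B = 0xDD
  0xDD ⊕ 0x72 = 0xAF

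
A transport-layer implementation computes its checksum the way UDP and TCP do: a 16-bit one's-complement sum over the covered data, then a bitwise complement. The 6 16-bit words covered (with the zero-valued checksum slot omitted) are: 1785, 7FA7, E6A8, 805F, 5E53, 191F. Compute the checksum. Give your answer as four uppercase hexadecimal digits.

One's-complement addition (fold any carry out of bit 15 back into bit 0):
  0x1785 + 0x7FA7 = 0x0972C
  0x972C + 0xE6A8 = 0x17DD4 → wrap carry → 0x7DD5
  0x7DD5 + 0x805F = 0x0FE34
  0xFE34 + 0x5E53 = 0x15C87 → wrap carry → 0x5C88
  0x5C88 + 0x191F = 0x075A7
One's-complement sum = 0x75A7.
Checksum = ~0x75A7 & 0xFFFF = 0x8A58.

8A58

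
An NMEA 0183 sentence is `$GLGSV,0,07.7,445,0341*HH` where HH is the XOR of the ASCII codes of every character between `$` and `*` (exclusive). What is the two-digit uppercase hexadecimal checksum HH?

XOR the ASCII codes of the payload characters:
  'G' = 0x47 → acc = 0x47
  'L' = 0x4C → acc = 0x0B
  'G' = 0x47 → acc = 0x4C
  'S' = 0x53 → acc = 0x1F
  'V' = 0x56 → acc = 0x49
  ',' = 0x2C → acc = 0x65
  '0' = 0x30 → acc = 0x55
  ',' = 0x2C → acc = 0x79
  '0' = 0x30 → acc = 0x49
  '7' = 0x37 → acc = 0x7E
  '.' = 0x2E → acc = 0x50
  '7' = 0x37 → acc = 0x67
  ',' = 0x2C → acc = 0x4B
  '4' = 0x34 → acc = 0x7F
  '4' = 0x34 → acc = 0x4B
  '5' = 0x35 → acc = 0x7E
  ',' = 0x2C → acc = 0x52
  '0' = 0x30 → acc = 0x62
  '3' = 0x33 → acc = 0x51
  '4' = 0x34 → acc = 0x65
  '1' = 0x31 → acc = 0x54
Checksum = 0x54.

54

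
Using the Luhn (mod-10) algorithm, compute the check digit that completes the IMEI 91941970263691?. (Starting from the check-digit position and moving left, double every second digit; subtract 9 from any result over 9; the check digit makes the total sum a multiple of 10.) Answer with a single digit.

Partial digits right→left: 1 9 6 3 6 2 0 7 9 1 4 9 1 9
Double every second digit counting from the check-digit position (so the 1st, 3rd, 5th, ... of the partial from the right).
  doubled (with −9 where >9): 2 3 3 0 9 8 2 → sum 27
  kept as-is: 9 3 2 7 1 9 9 → sum 40
Total = 27 + 40 = 67.
Check digit = (10 − (67 mod 10)) mod 10 = 3.

3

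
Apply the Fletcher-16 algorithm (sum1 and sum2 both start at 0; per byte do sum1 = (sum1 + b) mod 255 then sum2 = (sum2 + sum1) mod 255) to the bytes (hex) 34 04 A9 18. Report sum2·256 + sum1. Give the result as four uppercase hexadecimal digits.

48F9

Running sums (mod 255):
  after byte 0 (34): sum1=52, sum2=52
  after byte 1 (04): sum1=56, sum2=108
  after byte 2 (A9): sum1=225, sum2=78
  after byte 3 (18): sum1=249, sum2=72
Checksum = sum2·256 + sum1 = 72·256 + 249 = 18681 = 0x48F9.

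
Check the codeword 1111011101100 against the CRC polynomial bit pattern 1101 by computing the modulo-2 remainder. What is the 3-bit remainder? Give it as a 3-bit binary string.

Modulo-2 division of 1111011101100 by 1101:
  pos 0: 1111 XOR 1101 = 0010
  pos 2: 1001 XOR 1101 = 0100
  pos 3: 1001 XOR 1101 = 0100
  pos 4: 1001 XOR 1101 = 0100
  pos 5: 1000 XOR 1101 = 0101
  pos 6: 1011 XOR 1101 = 0110
  pos 7: 1101 XOR 1101 = 0000
Remainder = 000 (zero — the frame passes the CRC check).

000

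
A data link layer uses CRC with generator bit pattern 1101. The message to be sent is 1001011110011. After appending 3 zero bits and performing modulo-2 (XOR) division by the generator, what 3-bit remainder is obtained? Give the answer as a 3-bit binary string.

Append 3 zeros: 1001011110011000. Divide by 1101 (XOR where the leading bit is 1):
  pos 0: 1001 XOR 1101 = 0100
  pos 1: 1000 XOR 1101 = 0101
  pos 2: 1011 XOR 1101 = 0110
  pos 3: 1101 XOR 1101 = 0000
  pos 7: 1100 XOR 1101 = 0001
  pos 10: 1110 XOR 1101 = 0011
  pos 12: 1100 XOR 1101 = 0001
Remainder (last 3 bits) = 001. This is the CRC / FCS.

001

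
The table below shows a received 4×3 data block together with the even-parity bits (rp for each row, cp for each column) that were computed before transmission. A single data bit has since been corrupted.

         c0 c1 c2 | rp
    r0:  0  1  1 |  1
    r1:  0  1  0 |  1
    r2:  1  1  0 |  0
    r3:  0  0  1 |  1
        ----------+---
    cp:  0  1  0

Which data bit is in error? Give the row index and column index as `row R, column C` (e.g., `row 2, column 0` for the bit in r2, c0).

Recompute each row's even parity and compare to rp:
  r0: data parity 0, sent rp 1 → mismatch
  r1: data parity 1, sent rp 1 → ok
  r2: data parity 0, sent rp 0 → ok
  r3: data parity 1, sent rp 1 → ok
Recompute each column's even parity and compare to cp:
  c0: data parity 1, sent cp 0 → mismatch
  c1: data parity 1, sent cp 1 → ok
  c2: data parity 0, sent cp 0 → ok
Exactly one row (r0) and one column (c0) fail → the flipped bit is at their intersection.

row 0, column 0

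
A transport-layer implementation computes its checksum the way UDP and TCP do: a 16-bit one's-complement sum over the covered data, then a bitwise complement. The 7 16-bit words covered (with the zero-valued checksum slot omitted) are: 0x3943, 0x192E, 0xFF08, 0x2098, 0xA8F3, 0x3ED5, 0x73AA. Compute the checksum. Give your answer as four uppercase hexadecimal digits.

One's-complement addition (fold any carry out of bit 15 back into bit 0):
  0x3943 + 0x192E = 0x05271
  0x5271 + 0xFF08 = 0x15179 → wrap carry → 0x517A
  0x517A + 0x2098 = 0x07212
  0x7212 + 0xA8F3 = 0x11B05 → wrap carry → 0x1B06
  0x1B06 + 0x3ED5 = 0x059DB
  0x59DB + 0x73AA = 0x0CD85
One's-complement sum = 0xCD85.
Checksum = ~0xCD85 & 0xFFFF = 0x327A.

327A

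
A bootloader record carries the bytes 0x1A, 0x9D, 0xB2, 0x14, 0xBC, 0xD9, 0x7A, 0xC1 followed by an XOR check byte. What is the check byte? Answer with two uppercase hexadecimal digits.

FF

XOR the bytes together:
  start with 0x1A
  0x1A ⊕ 0x9D = 0x87
  0x87 ⊕ 0xB2 = 0x35
  0x35 ⊕ 0x14 = 0x21
  0x21 ⊕ 0xBC = 0x9D
  0x9D ⊕ 0xD9 = 0x44
  0x44 ⊕ 0x7A = 0x3E
  0x3E ⊕ 0xC1 = 0xFF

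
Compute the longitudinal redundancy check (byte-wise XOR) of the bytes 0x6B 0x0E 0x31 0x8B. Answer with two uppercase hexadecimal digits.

XOR the bytes together:
  start with 0x6B
  0x6B ⊕ 0x0E = 0x65
  0x65 ⊕ 0x31 = 0x54
  0x54 ⊕ 0x8B = 0xDF

DF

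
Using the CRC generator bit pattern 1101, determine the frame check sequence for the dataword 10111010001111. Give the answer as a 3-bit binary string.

Append 3 zeros: 10111010001111000. Divide by 1101 (XOR where the leading bit is 1):
  pos 0: 1011 XOR 1101 = 0110
  pos 1: 1101 XOR 1101 = 0000
  pos 6: 1000 XOR 1101 = 0101
  pos 7: 1011 XOR 1101 = 0110
  pos 8: 1101 XOR 1101 = 0000
  pos 12: 1100 XOR 1101 = 0001
Remainder (last 3 bits) = 010. This is the CRC / FCS.

010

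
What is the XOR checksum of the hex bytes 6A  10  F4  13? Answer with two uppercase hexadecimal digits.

9D

XOR the bytes together:
  start with 0x6A
  0x6A ⊕ 0x10 = 0x7A
  0x7A ⊕ 0xF4 = 0x8E
  0x8E ⊕ 0x13 = 0x9D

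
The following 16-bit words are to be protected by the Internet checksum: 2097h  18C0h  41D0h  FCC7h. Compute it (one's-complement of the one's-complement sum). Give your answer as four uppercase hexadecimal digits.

8810

One's-complement addition (fold any carry out of bit 15 back into bit 0):
  0x2097 + 0x18C0 = 0x03957
  0x3957 + 0x41D0 = 0x07B27
  0x7B27 + 0xFCC7 = 0x177EE → wrap carry → 0x77EF
One's-complement sum = 0x77EF.
Checksum = ~0x77EF & 0xFFFF = 0x8810.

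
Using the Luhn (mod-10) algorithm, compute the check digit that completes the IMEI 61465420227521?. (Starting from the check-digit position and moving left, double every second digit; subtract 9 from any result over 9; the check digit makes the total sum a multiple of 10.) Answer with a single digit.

2

Partial digits right→left: 1 2 5 7 2 2 0 2 4 5 6 4 1 6
Double every second digit counting from the check-digit position (so the 1st, 3rd, 5th, ... of the partial from the right).
  doubled (with −9 where >9): 2 1 4 0 8 3 2 → sum 20
  kept as-is: 2 7 2 2 5 4 6 → sum 28
Total = 20 + 28 = 48.
Check digit = (10 − (48 mod 10)) mod 10 = 2.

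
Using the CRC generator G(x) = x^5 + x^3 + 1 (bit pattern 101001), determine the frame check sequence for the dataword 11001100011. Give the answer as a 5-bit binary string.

Append 5 zeros: 1100110001100000. Divide by 101001 (XOR where the leading bit is 1):
  pos 0: 110011 XOR 101001 = 011010
  pos 1: 110100 XOR 101001 = 011101
  pos 2: 111010 XOR 101001 = 010011
  pos 3: 100110 XOR 101001 = 001111
  pos 5: 111111 XOR 101001 = 010110
  pos 6: 101100 XOR 101001 = 000101
  pos 9: 101000 XOR 101001 = 000001
Remainder (last 5 bits) = 00010. This is the CRC / FCS.

00010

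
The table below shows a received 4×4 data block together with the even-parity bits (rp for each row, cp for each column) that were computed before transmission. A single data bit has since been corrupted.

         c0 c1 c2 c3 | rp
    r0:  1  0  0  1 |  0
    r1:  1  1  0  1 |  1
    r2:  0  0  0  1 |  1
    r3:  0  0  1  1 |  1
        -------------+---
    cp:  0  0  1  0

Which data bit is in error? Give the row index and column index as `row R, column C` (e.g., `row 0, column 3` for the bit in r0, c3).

Recompute each row's even parity and compare to rp:
  r0: data parity 0, sent rp 0 → ok
  r1: data parity 1, sent rp 1 → ok
  r2: data parity 1, sent rp 1 → ok
  r3: data parity 0, sent rp 1 → mismatch
Recompute each column's even parity and compare to cp:
  c0: data parity 0, sent cp 0 → ok
  c1: data parity 1, sent cp 0 → mismatch
  c2: data parity 1, sent cp 1 → ok
  c3: data parity 0, sent cp 0 → ok
Exactly one row (r3) and one column (c1) fail → the flipped bit is at their intersection.

row 3, column 1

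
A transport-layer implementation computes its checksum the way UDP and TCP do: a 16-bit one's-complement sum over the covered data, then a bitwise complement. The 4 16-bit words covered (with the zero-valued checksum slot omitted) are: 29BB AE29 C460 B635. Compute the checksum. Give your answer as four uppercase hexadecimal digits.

AD84

One's-complement addition (fold any carry out of bit 15 back into bit 0):
  0x29BB + 0xAE29 = 0x0D7E4
  0xD7E4 + 0xC460 = 0x19C44 → wrap carry → 0x9C45
  0x9C45 + 0xB635 = 0x1527A → wrap carry → 0x527B
One's-complement sum = 0x527B.
Checksum = ~0x527B & 0xFFFF = 0xAD84.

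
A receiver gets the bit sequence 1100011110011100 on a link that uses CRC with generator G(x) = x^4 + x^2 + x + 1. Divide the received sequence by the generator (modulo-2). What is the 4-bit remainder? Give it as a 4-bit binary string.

Modulo-2 division of 1100011110011100 by 10111:
  pos 0: 11000 XOR 10111 = 01111
  pos 1: 11111 XOR 10111 = 01000
  pos 2: 10001 XOR 10111 = 00110
  pos 4: 11011 XOR 10111 = 01100
  pos 5: 11000 XOR 10111 = 01111
  pos 6: 11110 XOR 10111 = 01001
  pos 7: 10011 XOR 10111 = 00100
  pos 9: 10011 XOR 10111 = 00100
  pos 11: 10000 XOR 10111 = 00111
Remainder = 0111 (nonzero — an error is detected).

0111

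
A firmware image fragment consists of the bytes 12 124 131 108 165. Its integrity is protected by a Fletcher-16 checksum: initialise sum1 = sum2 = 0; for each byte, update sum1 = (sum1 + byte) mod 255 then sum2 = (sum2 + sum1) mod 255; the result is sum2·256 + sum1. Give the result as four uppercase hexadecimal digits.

Running sums (mod 255):
  after byte 0 (12): sum1=12, sum2=12
  after byte 1 (124): sum1=136, sum2=148
  after byte 2 (131): sum1=12, sum2=160
  after byte 3 (108): sum1=120, sum2=25
  after byte 4 (165): sum1=30, sum2=55
Checksum = sum2·256 + sum1 = 55·256 + 30 = 14110 = 0x371E.

371E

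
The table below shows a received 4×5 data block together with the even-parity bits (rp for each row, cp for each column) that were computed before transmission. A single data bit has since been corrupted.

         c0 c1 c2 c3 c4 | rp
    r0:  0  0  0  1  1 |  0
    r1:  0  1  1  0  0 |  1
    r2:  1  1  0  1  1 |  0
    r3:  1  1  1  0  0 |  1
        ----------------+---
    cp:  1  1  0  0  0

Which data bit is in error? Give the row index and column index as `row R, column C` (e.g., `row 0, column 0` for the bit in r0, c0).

Recompute each row's even parity and compare to rp:
  r0: data parity 0, sent rp 0 → ok
  r1: data parity 0, sent rp 1 → mismatch
  r2: data parity 0, sent rp 0 → ok
  r3: data parity 1, sent rp 1 → ok
Recompute each column's even parity and compare to cp:
  c0: data parity 0, sent cp 1 → mismatch
  c1: data parity 1, sent cp 1 → ok
  c2: data parity 0, sent cp 0 → ok
  c3: data parity 0, sent cp 0 → ok
  c4: data parity 0, sent cp 0 → ok
Exactly one row (r1) and one column (c0) fail → the flipped bit is at their intersection.

row 1, column 0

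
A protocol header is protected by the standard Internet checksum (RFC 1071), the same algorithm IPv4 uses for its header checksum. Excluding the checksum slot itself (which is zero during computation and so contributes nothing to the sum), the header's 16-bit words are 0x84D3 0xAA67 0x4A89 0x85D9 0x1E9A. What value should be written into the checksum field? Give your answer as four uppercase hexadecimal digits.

E1C7

One's-complement addition (fold any carry out of bit 15 back into bit 0):
  0x84D3 + 0xAA67 = 0x12F3A → wrap carry → 0x2F3B
  0x2F3B + 0x4A89 = 0x079C4
  0x79C4 + 0x85D9 = 0x0FF9D
  0xFF9D + 0x1E9A = 0x11E37 → wrap carry → 0x1E38
One's-complement sum = 0x1E38.
Checksum = ~0x1E38 & 0xFFFF = 0xE1C7.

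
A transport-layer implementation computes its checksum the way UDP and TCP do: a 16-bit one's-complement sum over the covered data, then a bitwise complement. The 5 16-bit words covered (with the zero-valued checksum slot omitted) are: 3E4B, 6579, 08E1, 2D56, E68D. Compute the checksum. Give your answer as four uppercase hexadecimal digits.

One's-complement addition (fold any carry out of bit 15 back into bit 0):
  0x3E4B + 0x6579 = 0x0A3C4
  0xA3C4 + 0x08E1 = 0x0ACA5
  0xACA5 + 0x2D56 = 0x0D9FB
  0xD9FB + 0xE68D = 0x1C088 → wrap carry → 0xC089
One's-complement sum = 0xC089.
Checksum = ~0xC089 & 0xFFFF = 0x3F76.

3F76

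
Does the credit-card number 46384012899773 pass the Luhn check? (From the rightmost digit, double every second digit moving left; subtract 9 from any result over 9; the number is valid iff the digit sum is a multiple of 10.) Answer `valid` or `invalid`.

From the right, keep odd positions and double even positions (subtract 9 from any doubled value over 9):
  doubled (positions 2,4,...): 5 9 7 2 8 6 8 → sum 45
  kept (positions 1,3,...): 3 7 9 2 0 8 6 → sum 35
Total = 80.
80 mod 10 = 0, so the number is valid.

valid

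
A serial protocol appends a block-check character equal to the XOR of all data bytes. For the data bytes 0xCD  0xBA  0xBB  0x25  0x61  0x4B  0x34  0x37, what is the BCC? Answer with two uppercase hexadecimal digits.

C0

XOR the bytes together:
  start with 0xCD
  0xCD ⊕ 0xBA = 0x77
  0x77 ⊕ 0xBB = 0xCC
  0xCC ⊕ 0x25 = 0xE9
  0xE9 ⊕ 0x61 = 0x88
  0x88 ⊕ 0x4B = 0xC3
  0xC3 ⊕ 0x34 = 0xF7
  0xF7 ⊕ 0x37 = 0xC0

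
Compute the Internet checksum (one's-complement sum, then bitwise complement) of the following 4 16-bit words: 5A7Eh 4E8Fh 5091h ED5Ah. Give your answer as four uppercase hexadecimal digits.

One's-complement addition (fold any carry out of bit 15 back into bit 0):
  0x5A7E + 0x4E8F = 0x0A90D
  0xA90D + 0x5091 = 0x0F99E
  0xF99E + 0xED5A = 0x1E6F8 → wrap carry → 0xE6F9
One's-complement sum = 0xE6F9.
Checksum = ~0xE6F9 & 0xFFFF = 0x1906.

1906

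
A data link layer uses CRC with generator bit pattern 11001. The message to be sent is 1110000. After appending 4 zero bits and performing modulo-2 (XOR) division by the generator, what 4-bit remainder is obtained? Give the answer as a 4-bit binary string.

0001

Append 4 zeros: 11100000000. Divide by 11001 (XOR where the leading bit is 1):
  pos 0: 11100 XOR 11001 = 00101
  pos 2: 10100 XOR 11001 = 01101
  pos 3: 11010 XOR 11001 = 00011
  pos 6: 11000 XOR 11001 = 00001
Remainder (last 4 bits) = 0001. This is the CRC / FCS.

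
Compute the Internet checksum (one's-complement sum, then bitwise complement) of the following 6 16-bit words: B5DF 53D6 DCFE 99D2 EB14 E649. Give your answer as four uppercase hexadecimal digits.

AE19

One's-complement addition (fold any carry out of bit 15 back into bit 0):
  0xB5DF + 0x53D6 = 0x109B5 → wrap carry → 0x09B6
  0x09B6 + 0xDCFE = 0x0E6B4
  0xE6B4 + 0x99D2 = 0x18086 → wrap carry → 0x8087
  0x8087 + 0xEB14 = 0x16B9B → wrap carry → 0x6B9C
  0x6B9C + 0xE649 = 0x151E5 → wrap carry → 0x51E6
One's-complement sum = 0x51E6.
Checksum = ~0x51E6 & 0xFFFF = 0xAE19.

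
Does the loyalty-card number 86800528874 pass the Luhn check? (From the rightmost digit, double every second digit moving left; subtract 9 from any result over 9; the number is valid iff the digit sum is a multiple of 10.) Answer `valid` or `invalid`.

invalid

From the right, keep odd positions and double even positions (subtract 9 from any doubled value over 9):
  doubled (positions 2,4,...): 5 7 1 0 3 → sum 16
  kept (positions 1,3,...): 4 8 2 0 8 8 → sum 30
Total = 46.
46 mod 10 = 6, so the number is invalid.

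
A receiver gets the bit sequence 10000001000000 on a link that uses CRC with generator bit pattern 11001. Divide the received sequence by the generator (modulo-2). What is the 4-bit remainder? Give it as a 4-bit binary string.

Modulo-2 division of 10000001000000 by 11001:
  pos 0: 10000 XOR 11001 = 01001
  pos 1: 10010 XOR 11001 = 01011
  pos 2: 10110 XOR 11001 = 01111
  pos 3: 11111 XOR 11001 = 00110
  pos 5: 11000 XOR 11001 = 00001
  pos 9: 10000 XOR 11001 = 01001
Remainder = 1001 (nonzero — an error is detected).

1001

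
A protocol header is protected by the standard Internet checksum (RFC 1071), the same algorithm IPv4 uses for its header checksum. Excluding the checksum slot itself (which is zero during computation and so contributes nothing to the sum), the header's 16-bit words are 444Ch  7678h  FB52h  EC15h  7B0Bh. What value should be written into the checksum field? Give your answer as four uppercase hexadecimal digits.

E2C6

One's-complement addition (fold any carry out of bit 15 back into bit 0):
  0x444C + 0x7678 = 0x0BAC4
  0xBAC4 + 0xFB52 = 0x1B616 → wrap carry → 0xB617
  0xB617 + 0xEC15 = 0x1A22C → wrap carry → 0xA22D
  0xA22D + 0x7B0B = 0x11D38 → wrap carry → 0x1D39
One's-complement sum = 0x1D39.
Checksum = ~0x1D39 & 0xFFFF = 0xE2C6.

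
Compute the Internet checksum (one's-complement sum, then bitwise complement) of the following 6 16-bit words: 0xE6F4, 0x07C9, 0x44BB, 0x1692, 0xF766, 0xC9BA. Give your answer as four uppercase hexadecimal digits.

One's-complement addition (fold any carry out of bit 15 back into bit 0):
  0xE6F4 + 0x07C9 = 0x0EEBD
  0xEEBD + 0x44BB = 0x13378 → wrap carry → 0x3379
  0x3379 + 0x1692 = 0x04A0B
  0x4A0B + 0xF766 = 0x14171 → wrap carry → 0x4172
  0x4172 + 0xC9BA = 0x10B2C → wrap carry → 0x0B2D
One's-complement sum = 0x0B2D.
Checksum = ~0x0B2D & 0xFFFF = 0xF4D2.

F4D2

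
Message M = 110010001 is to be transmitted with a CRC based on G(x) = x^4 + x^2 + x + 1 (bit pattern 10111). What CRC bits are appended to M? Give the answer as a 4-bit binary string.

1100

Append 4 zeros: 1100100010000. Divide by 10111 (XOR where the leading bit is 1):
  pos 0: 11001 XOR 10111 = 01110
  pos 1: 11100 XOR 10111 = 01011
  pos 2: 10110 XOR 10111 = 00001
  pos 6: 10100 XOR 10111 = 00011
Remainder (last 4 bits) = 1100. This is the CRC / FCS.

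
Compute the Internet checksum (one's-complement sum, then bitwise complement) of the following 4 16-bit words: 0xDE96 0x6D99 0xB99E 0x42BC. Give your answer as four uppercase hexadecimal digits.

B774

One's-complement addition (fold any carry out of bit 15 back into bit 0):
  0xDE96 + 0x6D99 = 0x14C2F → wrap carry → 0x4C30
  0x4C30 + 0xB99E = 0x105CE → wrap carry → 0x05CF
  0x05CF + 0x42BC = 0x0488B
One's-complement sum = 0x488B.
Checksum = ~0x488B & 0xFFFF = 0xB774.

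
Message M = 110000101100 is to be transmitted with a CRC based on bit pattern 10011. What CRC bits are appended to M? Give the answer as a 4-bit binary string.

Append 4 zeros: 1100001011000000. Divide by 10011 (XOR where the leading bit is 1):
  pos 0: 11000 XOR 10011 = 01011
  pos 1: 10110 XOR 10011 = 00101
  pos 3: 10110 XOR 10011 = 00101
  pos 5: 10111 XOR 10011 = 00100
  pos 7: 10000 XOR 10011 = 00011
  pos 10: 11000 XOR 10011 = 01011
  pos 11: 10110 XOR 10011 = 00101
Remainder (last 4 bits) = 0101. This is the CRC / FCS.

0101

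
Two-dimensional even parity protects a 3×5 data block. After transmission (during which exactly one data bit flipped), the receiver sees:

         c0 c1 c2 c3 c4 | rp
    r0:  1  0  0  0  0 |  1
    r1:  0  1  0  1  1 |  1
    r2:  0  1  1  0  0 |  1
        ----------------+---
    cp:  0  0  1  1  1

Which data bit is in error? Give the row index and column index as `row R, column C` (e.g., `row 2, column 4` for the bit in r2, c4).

Recompute each row's even parity and compare to rp:
  r0: data parity 1, sent rp 1 → ok
  r1: data parity 1, sent rp 1 → ok
  r2: data parity 0, sent rp 1 → mismatch
Recompute each column's even parity and compare to cp:
  c0: data parity 1, sent cp 0 → mismatch
  c1: data parity 0, sent cp 0 → ok
  c2: data parity 1, sent cp 1 → ok
  c3: data parity 1, sent cp 1 → ok
  c4: data parity 1, sent cp 1 → ok
Exactly one row (r2) and one column (c0) fail → the flipped bit is at their intersection.

row 2, column 0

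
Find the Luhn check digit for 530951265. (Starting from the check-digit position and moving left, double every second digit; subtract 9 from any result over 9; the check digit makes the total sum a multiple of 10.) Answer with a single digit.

Partial digits right→left: 5 6 2 1 5 9 0 3 5
Double every second digit counting from the check-digit position (so the 1st, 3rd, 5th, ... of the partial from the right).
  doubled (with −9 where >9): 1 4 1 0 1 → sum 7
  kept as-is: 6 1 9 3 → sum 19
Total = 7 + 19 = 26.
Check digit = (10 − (26 mod 10)) mod 10 = 4.

4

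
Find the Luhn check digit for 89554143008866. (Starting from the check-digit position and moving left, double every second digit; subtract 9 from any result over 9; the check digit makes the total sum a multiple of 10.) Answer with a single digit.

7

Partial digits right→left: 6 6 8 8 0 0 3 4 1 4 5 5 9 8
Double every second digit counting from the check-digit position (so the 1st, 3rd, 5th, ... of the partial from the right).
  doubled (with −9 where >9): 3 7 0 6 2 1 9 → sum 28
  kept as-is: 6 8 0 4 4 5 8 → sum 35
Total = 28 + 35 = 63.
Check digit = (10 − (63 mod 10)) mod 10 = 7.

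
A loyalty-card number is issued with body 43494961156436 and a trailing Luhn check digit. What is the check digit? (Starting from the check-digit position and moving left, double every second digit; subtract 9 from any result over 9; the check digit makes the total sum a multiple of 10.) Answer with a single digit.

4

Partial digits right→left: 6 3 4 6 5 1 1 6 9 4 9 4 3 4
Double every second digit counting from the check-digit position (so the 1st, 3rd, 5th, ... of the partial from the right).
  doubled (with −9 where >9): 3 8 1 2 9 9 6 → sum 38
  kept as-is: 3 6 1 6 4 4 4 → sum 28
Total = 38 + 28 = 66.
Check digit = (10 − (66 mod 10)) mod 10 = 4.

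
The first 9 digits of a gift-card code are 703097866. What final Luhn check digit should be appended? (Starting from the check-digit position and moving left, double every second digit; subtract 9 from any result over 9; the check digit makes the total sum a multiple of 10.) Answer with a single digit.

7

Partial digits right→left: 6 6 8 7 9 0 3 0 7
Double every second digit counting from the check-digit position (so the 1st, 3rd, 5th, ... of the partial from the right).
  doubled (with −9 where >9): 3 7 9 6 5 → sum 30
  kept as-is: 6 7 0 0 → sum 13
Total = 30 + 13 = 43.
Check digit = (10 − (43 mod 10)) mod 10 = 7.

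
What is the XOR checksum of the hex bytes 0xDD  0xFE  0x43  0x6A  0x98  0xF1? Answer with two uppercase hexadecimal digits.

XOR the bytes together:
  start with 0xDD
  0xDD ⊕ 0xFE = 0x23
  0x23 ⊕ 0x43 = 0x60
  0x60 ⊕ 0x6A = 0x0A
  0x0A ⊕ 0x98 = 0x92
  0x92 ⊕ 0xF1 = 0x63

63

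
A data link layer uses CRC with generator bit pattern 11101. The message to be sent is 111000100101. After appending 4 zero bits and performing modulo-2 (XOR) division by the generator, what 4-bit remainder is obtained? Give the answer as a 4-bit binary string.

Append 4 zeros: 1110001001010000. Divide by 11101 (XOR where the leading bit is 1):
  pos 0: 11100 XOR 11101 = 00001
  pos 4: 10100 XOR 11101 = 01001
  pos 5: 10011 XOR 11101 = 01110
  pos 6: 11100 XOR 11101 = 00001
  pos 10: 11000 XOR 11101 = 00101
Remainder (last 4 bits) = 1010. This is the CRC / FCS.

1010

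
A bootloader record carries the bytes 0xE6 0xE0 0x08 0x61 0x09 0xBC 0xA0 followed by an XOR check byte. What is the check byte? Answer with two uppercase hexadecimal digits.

7A

XOR the bytes together:
  start with 0xE6
  0xE6 ⊕ 0xE0 = 0x06
  0x06 ⊕ 0x08 = 0x0E
  0x0E ⊕ 0x61 = 0x6F
  0x6F ⊕ 0x09 = 0x66
  0x66 ⊕ 0xBC = 0xDA
  0xDA ⊕ 0xA0 = 0x7A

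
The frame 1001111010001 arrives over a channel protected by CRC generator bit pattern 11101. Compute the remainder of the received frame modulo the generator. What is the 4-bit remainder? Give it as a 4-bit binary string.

Modulo-2 division of 1001111010001 by 11101:
  pos 0: 10011 XOR 11101 = 01110
  pos 1: 11101 XOR 11101 = 00000
  pos 6: 10100 XOR 11101 = 01001
  pos 7: 10010 XOR 11101 = 01111
  pos 8: 11111 XOR 11101 = 00010
Remainder = 0010 (nonzero — an error is detected).

0010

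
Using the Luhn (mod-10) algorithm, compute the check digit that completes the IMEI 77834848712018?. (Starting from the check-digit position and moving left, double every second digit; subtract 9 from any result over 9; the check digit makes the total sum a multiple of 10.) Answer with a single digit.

Partial digits right→left: 8 1 0 2 1 7 8 4 8 4 3 8 7 7
Double every second digit counting from the check-digit position (so the 1st, 3rd, 5th, ... of the partial from the right).
  doubled (with −9 where >9): 7 0 2 7 7 6 5 → sum 34
  kept as-is: 1 2 7 4 4 8 7 → sum 33
Total = 34 + 33 = 67.
Check digit = (10 − (67 mod 10)) mod 10 = 3.

3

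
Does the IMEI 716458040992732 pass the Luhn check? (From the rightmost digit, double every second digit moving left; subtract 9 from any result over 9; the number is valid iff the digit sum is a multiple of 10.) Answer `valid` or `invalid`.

From the right, keep odd positions and double even positions (subtract 9 from any doubled value over 9):
  doubled (positions 2,4,...): 6 4 9 8 7 8 2 → sum 44
  kept (positions 1,3,...): 2 7 9 0 0 5 6 7 → sum 36
Total = 80.
80 mod 10 = 0, so the number is valid.

valid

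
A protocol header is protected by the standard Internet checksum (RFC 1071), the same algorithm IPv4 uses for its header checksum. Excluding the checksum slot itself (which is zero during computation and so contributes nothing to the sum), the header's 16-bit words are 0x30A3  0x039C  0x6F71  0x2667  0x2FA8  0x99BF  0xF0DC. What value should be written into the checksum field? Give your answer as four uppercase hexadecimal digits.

One's-complement addition (fold any carry out of bit 15 back into bit 0):
  0x30A3 + 0x039C = 0x0343F
  0x343F + 0x6F71 = 0x0A3B0
  0xA3B0 + 0x2667 = 0x0CA17
  0xCA17 + 0x2FA8 = 0x0F9BF
  0xF9BF + 0x99BF = 0x1937E → wrap carry → 0x937F
  0x937F + 0xF0DC = 0x1845B → wrap carry → 0x845C
One's-complement sum = 0x845C.
Checksum = ~0x845C & 0xFFFF = 0x7BA3.

7BA3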